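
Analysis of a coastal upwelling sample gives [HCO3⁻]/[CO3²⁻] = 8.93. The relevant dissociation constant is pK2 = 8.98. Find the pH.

pH = 8.03

From K2 = [H⁺][CO3²⁻]/[HCO3⁻]:  pH = pK2 − log₁₀([HCO3⁻]/[CO3²⁻])
log₁₀(8.93) = +0.951
pH = 8.98 − (+0.951) = 8.03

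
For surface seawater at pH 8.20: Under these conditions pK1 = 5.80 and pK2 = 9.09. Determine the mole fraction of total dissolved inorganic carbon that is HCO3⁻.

α₁ = 0.883

α₁ = 1 / (1 + [H⁺]/K1 + K2/[H⁺]) = 1 / (1 + 10^-2.40 + 10^-0.89)
   = 1 / (1 + 0.0039811 + 0.12882) = 1/1.1328 = 0.8828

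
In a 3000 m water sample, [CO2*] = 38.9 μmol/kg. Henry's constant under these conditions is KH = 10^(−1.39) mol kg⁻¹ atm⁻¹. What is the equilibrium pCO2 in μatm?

KH = 10^(−1.39) = 4.074×10^-2 mol kg⁻¹ atm⁻¹
pCO2 = [CO2*]/KH = 38.9×10^-6 / 4.074×10^-2 = 9.55×10^-4 atm = 955 μatm

pCO2 = 955 μatm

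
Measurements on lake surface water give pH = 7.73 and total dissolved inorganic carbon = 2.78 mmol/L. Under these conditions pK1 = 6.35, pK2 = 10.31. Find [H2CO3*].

[CO2*] = 0.111 mmol/L

α₀ = 1 / (1 + K1/[H⁺] + K1K2/[H⁺]²) = 1 / (1 + 10^+1.38 + 10^-1.20)
   = 1 / (1 + 23.988 + 0.063096) = 1/25.051 = 0.03992
[CO2*] = α₀ × DIC = 0.03992 × 2.78 = 0.111 mmol/L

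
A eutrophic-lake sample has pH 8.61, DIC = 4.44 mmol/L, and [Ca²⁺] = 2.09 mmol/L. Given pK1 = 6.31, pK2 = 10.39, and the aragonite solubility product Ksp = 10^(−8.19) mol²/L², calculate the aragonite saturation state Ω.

α₂ = 1 / (1 + [H⁺]/K2 + [H⁺]²/(K1K2)) = 1 / (1 + 10^+1.78 + 10^-0.52)
   = 1 / (1 + 60.256 + 0.30200) = 1/61.558 = 0.01624
[CO3²⁻] = α₂ × DIC = 0.01624 × 4.44 = 0.07213 mmol/L
Ksp = 10^(−8.19) = 6.457×10^-9
Ω = [Ca²⁺][CO3²⁻]/Ksp = (2.09×10^-3)(7.213×10^-5) / 6.457×10^-9 = 23.3

Ω = 23.3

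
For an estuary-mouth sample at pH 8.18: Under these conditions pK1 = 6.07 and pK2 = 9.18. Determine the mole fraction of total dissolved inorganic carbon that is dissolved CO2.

α₀ = 1 / (1 + K1/[H⁺] + K1K2/[H⁺]²) = 1 / (1 + 10^+2.11 + 10^+1.11)
   = 1 / (1 + 128.82 + 12.882) = 1/142.71 = 0.007007

α₀ = 0.00701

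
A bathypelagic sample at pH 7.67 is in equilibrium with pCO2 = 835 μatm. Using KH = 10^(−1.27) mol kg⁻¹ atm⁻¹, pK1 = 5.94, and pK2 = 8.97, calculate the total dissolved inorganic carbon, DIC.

DIC = 2.57 mmol/kg

[CO2*] = KH · pCO2 = 10^(−1.27) × 835×10^-6 = 4.484×10^-5 mol/kg
α₀ = 1/(1 + K1/[H⁺] + K1K2/[H⁺]²) = 1/(1 + 10^+1.73 + 10^+0.43) = 0.01742
DIC = [CO2*]/α₀ = 4.484×10^-5 / 0.01742 = 2.57 mmol/kg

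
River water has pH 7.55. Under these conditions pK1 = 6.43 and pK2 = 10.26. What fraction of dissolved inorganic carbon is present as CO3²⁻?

α₂ = 0.00181

α₂ = 1 / (1 + [H⁺]/K2 + [H⁺]²/(K1K2)) = 1 / (1 + 10^+2.71 + 10^+1.59)
   = 1 / (1 + 512.86 + 38.905) = 1/552.77 = 0.001809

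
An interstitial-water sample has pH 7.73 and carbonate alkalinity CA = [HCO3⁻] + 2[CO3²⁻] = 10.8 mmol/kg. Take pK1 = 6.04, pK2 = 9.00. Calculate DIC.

DIC = 10.5 mmol/kg

CA = [HCO3⁻] + 2[CO3²⁻] = (α₁ + 2α₂)·DIC
At pH 7.73: [H⁺]/K1 = 10^-1.69 = 0.020417, K2/[H⁺] = 10^-1.27 = 0.053703
α₁ = 1/(1 + 0.020417 + 0.053703) = 1/1.0741 = 0.9310; α₂ = α₁·K2/[H⁺] = 0.05000
α₁ + 2α₂ = 1.0310
DIC = CA / (α₁ + 2α₂) = 10.8 / 1.0310 = 10.5 mmol/kg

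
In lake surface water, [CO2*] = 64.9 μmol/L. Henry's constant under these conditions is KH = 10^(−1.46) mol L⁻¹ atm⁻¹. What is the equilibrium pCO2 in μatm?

KH = 10^(−1.46) = 3.467×10^-2 mol L⁻¹ atm⁻¹
pCO2 = [CO2*]/KH = 64.9×10^-6 / 3.467×10^-2 = 1.87×10^-3 atm = 1870 μatm

pCO2 = 1870 μatm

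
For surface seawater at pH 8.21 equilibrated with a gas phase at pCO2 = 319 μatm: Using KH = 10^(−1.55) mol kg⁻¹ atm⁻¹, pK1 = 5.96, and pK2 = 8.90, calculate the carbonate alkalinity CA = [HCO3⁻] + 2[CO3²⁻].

CA = 2.25 mmol/kg

[CO2*] = KH · pCO2 = 10^(−1.55) × 319×10^-6 = 8.991×10^-6 mol/kg
α₀ = 1/(1 + K1/[H⁺] + K1K2/[H⁺]²) = 1/(1 + 10^+2.25 + 10^+1.56) = 0.004648
DIC = [CO2*]/α₀ = 8.991×10^-6 / 0.004648 = 1.934 mmol/kg
CA = (α₁ + 2α₂)·DIC = (0.8266 + 2×0.1688) × 1.934 = 2.25 mmol/kg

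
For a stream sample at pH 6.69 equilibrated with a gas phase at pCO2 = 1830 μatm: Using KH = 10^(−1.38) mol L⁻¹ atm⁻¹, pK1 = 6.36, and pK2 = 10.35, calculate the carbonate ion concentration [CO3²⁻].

[CO2*] = KH · pCO2 = 10^(−1.38) × 1830×10^-6 = 7.629×10^-5 mol/L
α₀ = 1/(1 + K1/[H⁺] + K1K2/[H⁺]²) = 1/(1 + 10^+0.33 + 10^-3.33) = 0.3186
DIC = [CO2*]/α₀ = 7.629×10^-5 / 0.3186 = 0.2394 mmol/L
[CO3²⁻] = α₂·DIC; α₂ = 0.0001490, so [CO3²⁻] = 0.0001490 × 0.2394 = 3.57×10^-5 mmol/L = 0.0357 μmol/L

[CO3²⁻] = 0.0357 μmol/L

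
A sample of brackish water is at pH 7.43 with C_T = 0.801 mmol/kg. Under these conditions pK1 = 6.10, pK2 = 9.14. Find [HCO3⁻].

α₁ = 1 / (1 + [H⁺]/K1 + K2/[H⁺]) = 1 / (1 + 10^-1.33 + 10^-1.71)
   = 1 / (1 + 0.046774 + 0.019498) = 1/1.0663 = 0.9378
[HCO3⁻] = α₁ × DIC = 0.9378 × 0.801 = 0.751 mmol/kg

[HCO3⁻] = 0.751 mmol/kg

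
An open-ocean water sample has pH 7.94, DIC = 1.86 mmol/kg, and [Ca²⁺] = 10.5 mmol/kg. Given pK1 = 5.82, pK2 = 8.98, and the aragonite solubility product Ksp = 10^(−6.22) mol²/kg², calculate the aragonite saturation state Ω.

α₂ = 1 / (1 + [H⁺]/K2 + [H⁺]²/(K1K2)) = 1 / (1 + 10^+1.04 + 10^-1.08)
   = 1 / (1 + 10.965 + 0.083176) = 1/12.048 = 0.08300
[CO3²⁻] = α₂ × DIC = 0.08300 × 1.86 = 0.1544 mmol/kg
Ksp = 10^(−6.22) = 6.026×10^-7
Ω = [Ca²⁺][CO3²⁻]/Ksp = (10.5×10^-3)(1.544×10^-4) / 6.026×10^-7 = 2.69

Ω = 2.69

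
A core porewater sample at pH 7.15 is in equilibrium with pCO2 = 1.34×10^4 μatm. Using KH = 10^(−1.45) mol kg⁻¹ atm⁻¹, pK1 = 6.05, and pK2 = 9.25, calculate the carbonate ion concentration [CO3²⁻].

[CO3²⁻] = 0.0475 mmol/kg

[CO2*] = KH · pCO2 = 10^(−1.45) × 1.34×10^4×10^-6 = 4.754×10^-4 mol/kg
α₀ = 1/(1 + K1/[H⁺] + K1K2/[H⁺]²) = 1/(1 + 10^+1.10 + 10^-1.00) = 0.07305
DIC = [CO2*]/α₀ = 4.754×10^-4 / 0.07305 = 6.509 mmol/kg
[CO3²⁻] = α₂·DIC; α₂ = 0.007305, so [CO3²⁻] = 0.007305 × 6.509 = 0.0475 mmol/kg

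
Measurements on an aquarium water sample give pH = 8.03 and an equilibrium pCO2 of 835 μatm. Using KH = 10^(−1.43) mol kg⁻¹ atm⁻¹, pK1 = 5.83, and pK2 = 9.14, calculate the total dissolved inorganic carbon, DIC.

[CO2*] = KH · pCO2 = 10^(−1.43) × 835×10^-6 = 3.102×10^-5 mol/kg
α₀ = 1/(1 + K1/[H⁺] + K1K2/[H⁺]²) = 1/(1 + 10^+2.20 + 10^+1.09) = 0.005821
DIC = [CO2*]/α₀ = 3.102×10^-5 / 0.005821 = 5.33 mmol/kg

DIC = 5.33 mmol/kg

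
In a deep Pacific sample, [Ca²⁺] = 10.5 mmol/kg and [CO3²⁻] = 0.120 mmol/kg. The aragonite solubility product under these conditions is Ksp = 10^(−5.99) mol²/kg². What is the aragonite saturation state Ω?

Ksp = 10^(−5.99) = 1.023×10^-6
Ω = [Ca²⁺][CO3²⁻]/Ksp = (10.5×10^-3)(0.120×10^-3) / 1.023×10^-6 = 1.23

Ω = 1.23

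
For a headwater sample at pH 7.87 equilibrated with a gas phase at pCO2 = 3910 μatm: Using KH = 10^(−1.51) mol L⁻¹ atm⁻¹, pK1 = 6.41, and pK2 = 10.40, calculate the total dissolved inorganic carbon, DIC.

[CO2*] = KH · pCO2 = 10^(−1.51) × 3910×10^-6 = 1.208×10^-4 mol/L
α₀ = 1/(1 + K1/[H⁺] + K1K2/[H⁺]²) = 1/(1 + 10^+1.46 + 10^-1.07) = 0.03342
DIC = [CO2*]/α₀ = 1.208×10^-4 / 0.03342 = 3.62 mmol/L

DIC = 3.62 mmol/L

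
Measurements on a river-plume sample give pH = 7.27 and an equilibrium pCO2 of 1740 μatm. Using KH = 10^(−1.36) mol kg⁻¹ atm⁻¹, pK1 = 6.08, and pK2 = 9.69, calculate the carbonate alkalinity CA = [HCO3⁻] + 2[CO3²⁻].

CA = 1.19 mmol/kg

[CO2*] = KH · pCO2 = 10^(−1.36) × 1740×10^-6 = 7.595×10^-5 mol/kg
α₀ = 1/(1 + K1/[H⁺] + K1K2/[H⁺]²) = 1/(1 + 10^+1.19 + 10^-1.23) = 0.06043
DIC = [CO2*]/α₀ = 7.595×10^-5 / 0.06043 = 1.257 mmol/kg
CA = (α₁ + 2α₂)·DIC = (0.9360 + 2×0.003559) × 1.257 = 1.19 mmol/kg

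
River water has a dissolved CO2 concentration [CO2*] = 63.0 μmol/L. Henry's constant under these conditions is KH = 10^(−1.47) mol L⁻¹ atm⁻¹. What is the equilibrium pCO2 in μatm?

pCO2 = 1860 μatm

KH = 10^(−1.47) = 3.388×10^-2 mol L⁻¹ atm⁻¹
pCO2 = [CO2*]/KH = 63.0×10^-6 / 3.388×10^-2 = 1.86×10^-3 atm = 1860 μatm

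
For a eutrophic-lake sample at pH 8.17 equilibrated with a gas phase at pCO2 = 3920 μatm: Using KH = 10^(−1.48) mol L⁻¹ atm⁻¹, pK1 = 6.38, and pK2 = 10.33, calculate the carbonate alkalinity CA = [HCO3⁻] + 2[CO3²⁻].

[CO2*] = KH · pCO2 = 10^(−1.48) × 3920×10^-6 = 1.298×10^-4 mol/L
α₀ = 1/(1 + K1/[H⁺] + K1K2/[H⁺]²) = 1/(1 + 10^+1.79 + 10^-0.37) = 0.01585
DIC = [CO2*]/α₀ = 1.298×10^-4 / 0.01585 = 8.189 mmol/L
CA = (α₁ + 2α₂)·DIC = (0.9774 + 2×0.006762) × 8.189 = 8.11 mmol/L

CA = 8.11 mmol/L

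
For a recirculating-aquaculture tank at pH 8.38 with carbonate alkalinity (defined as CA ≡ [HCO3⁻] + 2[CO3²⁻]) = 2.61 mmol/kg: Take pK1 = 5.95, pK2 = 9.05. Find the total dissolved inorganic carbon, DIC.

CA = [HCO3⁻] + 2[CO3²⁻] = (α₁ + 2α₂)·DIC
At pH 8.38: [H⁺]/K1 = 10^-2.43 = 0.0037154, K2/[H⁺] = 10^-0.67 = 0.21380
α₁ = 1/(1 + 0.0037154 + 0.21380) = 1/1.2175 = 0.8213; α₂ = α₁·K2/[H⁺] = 0.1756
α₁ + 2α₂ = 1.1725
DIC = CA / (α₁ + 2α₂) = 2.61 / 1.1725 = 2.23 mmol/kg

DIC = 2.23 mmol/kg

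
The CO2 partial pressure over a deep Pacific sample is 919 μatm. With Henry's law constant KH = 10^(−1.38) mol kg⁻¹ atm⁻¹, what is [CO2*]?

[CO2*] = 38.3 μmol/kg

KH = 10^(−1.38) = 4.169×10^-2 mol kg⁻¹ atm⁻¹
[CO2*] = KH · pCO2 = 4.169×10^-2 × 919×10^-6 atm = 3.83×10^-5 mol/kg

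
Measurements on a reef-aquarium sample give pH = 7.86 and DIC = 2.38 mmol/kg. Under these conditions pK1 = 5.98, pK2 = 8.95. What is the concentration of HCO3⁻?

α₁ = 1 / (1 + [H⁺]/K1 + K2/[H⁺]) = 1 / (1 + 10^-1.88 + 10^-1.09)
   = 1 / (1 + 0.013183 + 0.081283) = 1/1.0945 = 0.9137
[HCO3⁻] = α₁ × DIC = 0.9137 × 2.38 = 2.17 mmol/kg

[HCO3⁻] = 2.17 mmol/kg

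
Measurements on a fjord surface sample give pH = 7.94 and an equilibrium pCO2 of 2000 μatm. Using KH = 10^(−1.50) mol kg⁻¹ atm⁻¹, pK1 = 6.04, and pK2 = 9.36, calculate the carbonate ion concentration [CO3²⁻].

[CO3²⁻] = 0.191 mmol/kg

[CO2*] = KH · pCO2 = 10^(−1.50) × 2000×10^-6 = 6.325×10^-5 mol/kg
α₀ = 1/(1 + K1/[H⁺] + K1K2/[H⁺]²) = 1/(1 + 10^+1.90 + 10^+0.48) = 0.01198
DIC = [CO2*]/α₀ = 6.325×10^-5 / 0.01198 = 5.278 mmol/kg
[CO3²⁻] = α₂·DIC; α₂ = 0.03619, so [CO3²⁻] = 0.03619 × 5.278 = 0.191 mmol/kg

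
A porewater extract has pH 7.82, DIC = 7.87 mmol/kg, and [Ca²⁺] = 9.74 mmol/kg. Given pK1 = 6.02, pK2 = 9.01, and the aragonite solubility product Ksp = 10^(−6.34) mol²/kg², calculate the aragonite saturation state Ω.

Ω = 10.0

α₂ = 1 / (1 + [H⁺]/K2 + [H⁺]²/(K1K2)) = 1 / (1 + 10^+1.19 + 10^-0.61)
   = 1 / (1 + 15.488 + 0.24547) = 1/16.734 = 0.05976
[CO3²⁻] = α₂ × DIC = 0.05976 × 7.87 = 0.4703 mmol/kg
Ksp = 10^(−6.34) = 4.571×10^-7
Ω = [Ca²⁺][CO3²⁻]/Ksp = (9.74×10^-3)(4.703×10^-4) / 4.571×10^-7 = 10.0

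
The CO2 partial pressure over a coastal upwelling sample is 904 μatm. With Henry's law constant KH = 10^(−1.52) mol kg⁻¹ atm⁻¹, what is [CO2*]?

KH = 10^(−1.52) = 3.020×10^-2 mol kg⁻¹ atm⁻¹
[CO2*] = KH · pCO2 = 3.020×10^-2 × 904×10^-6 atm = 2.73×10^-5 mol/kg

[CO2*] = 27.3 μmol/kg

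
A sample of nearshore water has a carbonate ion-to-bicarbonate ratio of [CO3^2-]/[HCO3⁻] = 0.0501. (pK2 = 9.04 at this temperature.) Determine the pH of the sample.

From K2 = [H⁺][CO3^2-]/[HCO3⁻]:  pH = pK2 + log₁₀([CO3^2-]/[HCO3⁻])
log₁₀(0.0501) = -1.300
pH = 9.04 + (-1.300) = 7.74

pH = 7.74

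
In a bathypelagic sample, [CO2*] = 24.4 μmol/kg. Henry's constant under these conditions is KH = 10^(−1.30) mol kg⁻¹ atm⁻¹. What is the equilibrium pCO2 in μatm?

pCO2 = 487 μatm

KH = 10^(−1.30) = 5.012×10^-2 mol kg⁻¹ atm⁻¹
pCO2 = [CO2*]/KH = 24.4×10^-6 / 5.012×10^-2 = 4.87×10^-4 atm = 487 μatm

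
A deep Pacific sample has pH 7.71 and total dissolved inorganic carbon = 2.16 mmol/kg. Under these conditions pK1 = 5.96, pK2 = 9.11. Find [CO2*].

α₀ = 1 / (1 + K1/[H⁺] + K1K2/[H⁺]²) = 1 / (1 + 10^+1.75 + 10^+0.35)
   = 1 / (1 + 56.234 + 2.2387) = 1/59.473 = 0.01681
[CO2*] = α₀ × DIC = 0.01681 × 2.16 = 0.0363 mmol/kg

[CO2*] = 0.0363 mmol/kg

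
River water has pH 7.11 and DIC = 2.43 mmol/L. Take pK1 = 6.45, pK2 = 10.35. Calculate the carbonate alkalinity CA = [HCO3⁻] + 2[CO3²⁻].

CA = [HCO3⁻] + 2[CO3²⁻] = (α₁ + 2α₂)·DIC
At pH 7.11: [H⁺]/K1 = 10^-0.66 = 0.21878, K2/[H⁺] = 10^-3.24 = 0.00057544
α₁ = 1/(1 + 0.21878 + 0.00057544) = 1/1.2194 = 0.8201; α₂ = α₁·K2/[H⁺] = 0.0004719
α₁ + 2α₂ = 0.8211
CA = 0.8211 × 2.43 = 2.00 mmol/L

CA = 2.00 mmol/L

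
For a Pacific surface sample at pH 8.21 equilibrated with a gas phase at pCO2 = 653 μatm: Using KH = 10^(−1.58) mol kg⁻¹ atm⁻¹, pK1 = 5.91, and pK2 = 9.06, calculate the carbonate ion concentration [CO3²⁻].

[CO2*] = KH · pCO2 = 10^(−1.58) × 653×10^-6 = 1.718×10^-5 mol/kg
α₀ = 1/(1 + K1/[H⁺] + K1K2/[H⁺]²) = 1/(1 + 10^+2.30 + 10^+1.45) = 0.004372
DIC = [CO2*]/α₀ = 1.718×10^-5 / 0.004372 = 3.928 mmol/kg
[CO3²⁻] = α₂·DIC; α₂ = 0.1232, so [CO3²⁻] = 0.1232 × 3.928 = 0.484 mmol/kg

[CO3²⁻] = 0.484 mmol/kg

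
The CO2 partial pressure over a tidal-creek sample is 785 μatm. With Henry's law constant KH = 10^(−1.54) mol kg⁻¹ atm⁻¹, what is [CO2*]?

KH = 10^(−1.54) = 2.884×10^-2 mol kg⁻¹ atm⁻¹
[CO2*] = KH · pCO2 = 2.884×10^-2 × 785×10^-6 atm = 2.26×10^-5 mol/kg

[CO2*] = 22.6 μmol/kg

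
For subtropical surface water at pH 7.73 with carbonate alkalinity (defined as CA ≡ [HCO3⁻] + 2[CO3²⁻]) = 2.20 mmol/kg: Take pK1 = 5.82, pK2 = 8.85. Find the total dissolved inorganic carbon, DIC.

DIC = 2.08 mmol/kg

CA = [HCO3⁻] + 2[CO3²⁻] = (α₁ + 2α₂)·DIC
At pH 7.73: [H⁺]/K1 = 10^-1.91 = 0.012303, K2/[H⁺] = 10^-1.12 = 0.075858
α₁ = 1/(1 + 0.012303 + 0.075858) = 1/1.0882 = 0.9190; α₂ = α₁·K2/[H⁺] = 0.06971
α₁ + 2α₂ = 1.0584
DIC = CA / (α₁ + 2α₂) = 2.20 / 1.0584 = 2.08 mmol/kg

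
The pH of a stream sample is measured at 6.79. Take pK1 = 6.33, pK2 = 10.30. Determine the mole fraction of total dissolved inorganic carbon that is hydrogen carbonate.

α₁ = 0.742

α₁ = 1 / (1 + [H⁺]/K1 + K2/[H⁺]) = 1 / (1 + 10^-0.46 + 10^-3.51)
   = 1 / (1 + 0.34674 + 0.00030903) = 1/1.3470 = 0.7424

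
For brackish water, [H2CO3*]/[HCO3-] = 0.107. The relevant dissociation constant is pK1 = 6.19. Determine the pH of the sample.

From K1 = [H⁺][HCO3-]/[H2CO3*]:  pH = pK1 − log₁₀([H2CO3*]/[HCO3-])
log₁₀(0.107) = -0.971
pH = 6.19 − (-0.971) = 7.16

pH = 7.16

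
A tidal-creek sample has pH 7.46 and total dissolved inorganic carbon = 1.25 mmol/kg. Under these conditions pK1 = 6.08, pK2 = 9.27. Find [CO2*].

α₀ = 1 / (1 + K1/[H⁺] + K1K2/[H⁺]²) = 1 / (1 + 10^+1.38 + 10^-0.43)
   = 1 / (1 + 23.988 + 0.37154) = 1/25.360 = 0.03943
[CO2*] = α₀ × DIC = 0.03943 × 1.25 = 0.0493 mmol/kg

[CO2*] = 0.0493 mmol/kg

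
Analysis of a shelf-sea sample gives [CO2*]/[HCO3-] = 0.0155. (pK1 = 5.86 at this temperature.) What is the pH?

From K1 = [H⁺][HCO3-]/[CO2*]:  pH = pK1 − log₁₀([CO2*]/[HCO3-])
log₁₀(0.0155) = -1.810
pH = 5.86 − (-1.810) = 7.67

pH = 7.67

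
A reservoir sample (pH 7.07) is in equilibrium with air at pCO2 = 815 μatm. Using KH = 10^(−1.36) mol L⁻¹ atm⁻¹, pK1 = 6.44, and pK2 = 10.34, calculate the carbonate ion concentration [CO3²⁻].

[CO3²⁻] = 0.0815 μmol/L

[CO2*] = KH · pCO2 = 10^(−1.36) × 815×10^-6 = 3.558×10^-5 mol/L
α₀ = 1/(1 + K1/[H⁺] + K1K2/[H⁺]²) = 1/(1 + 10^+0.63 + 10^-2.64) = 0.1898
DIC = [CO2*]/α₀ = 3.558×10^-5 / 0.1898 = 0.1874 mmol/L
[CO3²⁻] = α₂·DIC; α₂ = 0.0004349, so [CO3²⁻] = 0.0004349 × 0.1874 = 8.15×10^-5 mmol/L = 0.0815 μmol/L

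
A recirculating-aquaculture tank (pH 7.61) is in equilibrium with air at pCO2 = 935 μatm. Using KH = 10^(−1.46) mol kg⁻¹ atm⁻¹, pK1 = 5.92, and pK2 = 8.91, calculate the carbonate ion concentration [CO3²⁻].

[CO2*] = KH · pCO2 = 10^(−1.46) × 935×10^-6 = 3.242×10^-5 mol/kg
α₀ = 1/(1 + K1/[H⁺] + K1K2/[H⁺]²) = 1/(1 + 10^+1.69 + 10^+0.39) = 0.01907
DIC = [CO2*]/α₀ = 3.242×10^-5 / 0.01907 = 1.700 mmol/kg
[CO3²⁻] = α₂·DIC; α₂ = 0.04682, so [CO3²⁻] = 0.04682 × 1.700 = 0.0796 mmol/kg

[CO3²⁻] = 0.0796 mmol/kg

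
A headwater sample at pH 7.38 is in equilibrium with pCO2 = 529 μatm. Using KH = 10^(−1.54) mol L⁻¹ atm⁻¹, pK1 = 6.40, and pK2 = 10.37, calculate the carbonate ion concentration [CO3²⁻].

[CO2*] = KH · pCO2 = 10^(−1.54) × 529×10^-6 = 1.526×10^-5 mol/L
α₀ = 1/(1 + K1/[H⁺] + K1K2/[H⁺]²) = 1/(1 + 10^+0.98 + 10^-2.01) = 0.09470
DIC = [CO2*]/α₀ = 1.526×10^-5 / 0.09470 = 0.1611 mmol/L
[CO3²⁻] = α₂·DIC; α₂ = 0.0009254, so [CO3²⁻] = 0.0009254 × 0.1611 = 0.000149 mmol/L = 0.149 μmol/L

[CO3²⁻] = 0.149 μmol/L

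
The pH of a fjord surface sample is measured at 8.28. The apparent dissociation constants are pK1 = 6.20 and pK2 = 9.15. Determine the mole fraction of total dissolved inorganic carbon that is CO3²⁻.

α₂ = 0.118

α₂ = 1 / (1 + [H⁺]/K2 + [H⁺]²/(K1K2)) = 1 / (1 + 10^+0.87 + 10^-1.21)
   = 1 / (1 + 7.4131 + 0.061660) = 1/8.4748 = 0.1180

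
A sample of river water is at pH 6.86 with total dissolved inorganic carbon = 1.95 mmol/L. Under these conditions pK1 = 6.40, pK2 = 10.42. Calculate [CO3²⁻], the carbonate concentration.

[CO3²⁻] = 0.399 μmol/L

α₂ = 1 / (1 + [H⁺]/K2 + [H⁺]²/(K1K2)) = 1 / (1 + 10^+3.56 + 10^+3.10)
   = 1 / (1 + 3630.8 + 1258.9) = 1/4890.7 = 0.0002045
[CO3²⁻] = α₂ × DIC = 0.0002045 × 1.95 = 0.000399 mmol/L = 0.399 μmol/L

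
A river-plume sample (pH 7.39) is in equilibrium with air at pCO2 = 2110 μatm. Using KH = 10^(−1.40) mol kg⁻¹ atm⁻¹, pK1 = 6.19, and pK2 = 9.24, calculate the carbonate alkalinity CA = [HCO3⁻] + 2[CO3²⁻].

[CO2*] = KH · pCO2 = 10^(−1.40) × 2110×10^-6 = 8.400×10^-5 mol/kg
α₀ = 1/(1 + K1/[H⁺] + K1K2/[H⁺]²) = 1/(1 + 10^+1.20 + 10^-0.65) = 0.05857
DIC = [CO2*]/α₀ = 8.400×10^-5 / 0.05857 = 1.434 mmol/kg
CA = (α₁ + 2α₂)·DIC = (0.9283 + 2×0.01311) × 1.434 = 1.37 mmol/kg

CA = 1.37 mmol/kg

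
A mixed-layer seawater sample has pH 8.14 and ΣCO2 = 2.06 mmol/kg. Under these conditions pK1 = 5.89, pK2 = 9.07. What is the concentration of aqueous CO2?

α₀ = 1 / (1 + K1/[H⁺] + K1K2/[H⁺]²) = 1 / (1 + 10^+2.25 + 10^+1.32)
   = 1 / (1 + 177.83 + 20.893) = 1/199.72 = 0.005007
[CO2*] = α₀ × DIC = 0.005007 × 2.06 = 0.0103 mmol/kg = 10.3 μmol/kg

[CO2*] = 10.3 μmol/kg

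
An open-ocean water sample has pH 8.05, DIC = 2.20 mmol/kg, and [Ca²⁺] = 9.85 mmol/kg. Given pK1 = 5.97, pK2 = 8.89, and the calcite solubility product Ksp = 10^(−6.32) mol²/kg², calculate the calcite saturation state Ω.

α₂ = 1 / (1 + [H⁺]/K2 + [H⁺]²/(K1K2)) = 1 / (1 + 10^+0.84 + 10^-1.24)
   = 1 / (1 + 6.9183 + 0.057544) = 1/7.9759 = 0.1254
[CO3²⁻] = α₂ × DIC = 0.1254 × 2.20 = 0.2758 mmol/kg
Ksp = 10^(−6.32) = 4.786×10^-7
Ω = [Ca²⁺][CO3²⁻]/Ksp = (9.85×10^-3)(2.758×10^-4) / 4.786×10^-7 = 5.68

Ω = 5.68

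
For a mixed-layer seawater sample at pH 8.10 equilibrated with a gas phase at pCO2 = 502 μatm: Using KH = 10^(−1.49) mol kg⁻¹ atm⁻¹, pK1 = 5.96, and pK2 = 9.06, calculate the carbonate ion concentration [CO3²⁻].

[CO2*] = KH · pCO2 = 10^(−1.49) × 502×10^-6 = 1.624×10^-5 mol/kg
α₀ = 1/(1 + K1/[H⁺] + K1K2/[H⁺]²) = 1/(1 + 10^+2.14 + 10^+1.18) = 0.006486
DIC = [CO2*]/α₀ = 1.624×10^-5 / 0.006486 = 2.504 mmol/kg
[CO3²⁻] = α₂·DIC; α₂ = 0.09817, so [CO3²⁻] = 0.09817 × 2.504 = 0.246 mmol/kg

[CO3²⁻] = 0.246 mmol/kg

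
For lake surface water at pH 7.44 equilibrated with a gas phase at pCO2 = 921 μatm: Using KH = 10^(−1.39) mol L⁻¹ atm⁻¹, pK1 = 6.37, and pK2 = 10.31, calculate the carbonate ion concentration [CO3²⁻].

[CO2*] = KH · pCO2 = 10^(−1.39) × 921×10^-6 = 3.752×10^-5 mol/L
α₀ = 1/(1 + K1/[H⁺] + K1K2/[H⁺]²) = 1/(1 + 10^+1.07 + 10^-1.80) = 0.07834
DIC = [CO2*]/α₀ = 3.752×10^-5 / 0.07834 = 0.4789 mmol/L
[CO3²⁻] = α₂·DIC; α₂ = 0.001242, so [CO3²⁻] = 0.001242 × 0.4789 = 0.000595 mmol/L = 0.595 μmol/L

[CO3²⁻] = 0.595 μmol/L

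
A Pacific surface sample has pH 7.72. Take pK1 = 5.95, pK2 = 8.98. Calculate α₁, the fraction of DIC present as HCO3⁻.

α₁ = 1 / (1 + [H⁺]/K1 + K2/[H⁺]) = 1 / (1 + 10^-1.77 + 10^-1.26)
   = 1 / (1 + 0.016982 + 0.054954) = 1/1.0719 = 0.9329

α₁ = 0.933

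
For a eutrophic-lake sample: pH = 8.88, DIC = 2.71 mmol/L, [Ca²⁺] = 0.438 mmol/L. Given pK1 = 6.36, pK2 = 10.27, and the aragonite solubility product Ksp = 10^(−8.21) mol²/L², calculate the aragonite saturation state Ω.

α₂ = 1 / (1 + [H⁺]/K2 + [H⁺]²/(K1K2)) = 1 / (1 + 10^+1.39 + 10^-1.13)
   = 1 / (1 + 24.547 + 0.074131) = 1/25.621 = 0.03903
[CO3²⁻] = α₂ × DIC = 0.03903 × 2.71 = 0.1058 mmol/L
Ksp = 10^(−8.21) = 6.166×10^-9
Ω = [Ca²⁺][CO3²⁻]/Ksp = (0.438×10^-3)(1.058×10^-4) / 6.166×10^-9 = 7.51

Ω = 7.51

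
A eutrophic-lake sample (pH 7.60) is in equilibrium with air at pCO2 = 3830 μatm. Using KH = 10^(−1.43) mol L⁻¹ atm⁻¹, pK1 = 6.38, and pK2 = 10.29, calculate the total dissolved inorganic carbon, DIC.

[CO2*] = KH · pCO2 = 10^(−1.43) × 3830×10^-6 = 1.423×10^-4 mol/L
α₀ = 1/(1 + K1/[H⁺] + K1K2/[H⁺]²) = 1/(1 + 10^+1.22 + 10^-1.47) = 0.05672
DIC = [CO2*]/α₀ = 1.423×10^-4 / 0.05672 = 2.51 mmol/L

DIC = 2.51 mmol/L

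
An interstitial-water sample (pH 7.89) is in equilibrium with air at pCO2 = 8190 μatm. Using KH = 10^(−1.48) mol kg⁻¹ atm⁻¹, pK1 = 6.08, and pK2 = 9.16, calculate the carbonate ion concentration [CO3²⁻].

[CO3²⁻] = 0.940 mmol/kg

[CO2*] = KH · pCO2 = 10^(−1.48) × 8190×10^-6 = 2.712×10^-4 mol/kg
α₀ = 1/(1 + K1/[H⁺] + K1K2/[H⁺]²) = 1/(1 + 10^+1.81 + 10^+0.54) = 0.01449
DIC = [CO2*]/α₀ = 2.712×10^-4 / 0.01449 = 18.72 mmol/kg
[CO3²⁻] = α₂·DIC; α₂ = 0.05023, so [CO3²⁻] = 0.05023 × 18.72 = 0.940 mmol/kg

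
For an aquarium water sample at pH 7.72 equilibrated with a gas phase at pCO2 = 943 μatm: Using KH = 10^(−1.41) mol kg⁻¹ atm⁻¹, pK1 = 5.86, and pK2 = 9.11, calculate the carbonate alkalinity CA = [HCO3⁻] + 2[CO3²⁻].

CA = 2.87 mmol/kg

[CO2*] = KH · pCO2 = 10^(−1.41) × 943×10^-6 = 3.669×10^-5 mol/kg
α₀ = 1/(1 + K1/[H⁺] + K1K2/[H⁺]²) = 1/(1 + 10^+1.86 + 10^+0.47) = 0.01309
DIC = [CO2*]/α₀ = 3.669×10^-5 / 0.01309 = 2.803 mmol/kg
CA = (α₁ + 2α₂)·DIC = (0.9483 + 2×0.03863) × 2.803 = 2.87 mmol/kg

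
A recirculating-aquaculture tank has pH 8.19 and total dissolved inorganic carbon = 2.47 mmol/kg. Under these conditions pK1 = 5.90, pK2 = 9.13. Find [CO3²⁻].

[CO3²⁻] = 0.253 mmol/kg

α₂ = 1 / (1 + [H⁺]/K2 + [H⁺]²/(K1K2)) = 1 / (1 + 10^+0.94 + 10^-1.35)
   = 1 / (1 + 8.7096 + 0.044668) = 1/9.7543 = 0.1025
[CO3²⁻] = α₂ × DIC = 0.1025 × 2.47 = 0.253 mmol/kg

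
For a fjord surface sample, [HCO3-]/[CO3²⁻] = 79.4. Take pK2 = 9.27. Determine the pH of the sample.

pH = 7.37

From K2 = [H⁺][CO3²⁻]/[HCO3-]:  pH = pK2 − log₁₀([HCO3-]/[CO3²⁻])
log₁₀(79.4) = +1.900
pH = 9.27 − (+1.900) = 7.37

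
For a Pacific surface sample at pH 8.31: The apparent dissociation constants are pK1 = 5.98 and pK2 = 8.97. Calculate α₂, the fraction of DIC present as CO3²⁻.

α₂ = 0.179

α₂ = 1 / (1 + [H⁺]/K2 + [H⁺]²/(K1K2)) = 1 / (1 + 10^+0.66 + 10^-1.67)
   = 1 / (1 + 4.5709 + 0.021380) = 1/5.5923 = 0.1788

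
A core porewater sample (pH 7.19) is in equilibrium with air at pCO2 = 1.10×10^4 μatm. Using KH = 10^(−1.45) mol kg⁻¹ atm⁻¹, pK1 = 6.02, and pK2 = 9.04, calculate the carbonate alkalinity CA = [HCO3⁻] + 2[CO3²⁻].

[CO2*] = KH · pCO2 = 10^(−1.45) × 1.10×10^4×10^-6 = 3.903×10^-4 mol/kg
α₀ = 1/(1 + K1/[H⁺] + K1K2/[H⁺]²) = 1/(1 + 10^+1.17 + 10^-0.68) = 0.06250
DIC = [CO2*]/α₀ = 3.903×10^-4 / 0.06250 = 6.245 mmol/kg
CA = (α₁ + 2α₂)·DIC = (0.9244 + 2×0.01306) × 6.245 = 5.94 mmol/kg

CA = 5.94 mmol/kg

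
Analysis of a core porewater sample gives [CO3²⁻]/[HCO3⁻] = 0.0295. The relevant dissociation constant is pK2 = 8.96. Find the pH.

pH = 7.43

From K2 = [H⁺][CO3²⁻]/[HCO3⁻]:  pH = pK2 + log₁₀([CO3²⁻]/[HCO3⁻])
log₁₀(0.0295) = -1.530
pH = 8.96 + (-1.530) = 7.43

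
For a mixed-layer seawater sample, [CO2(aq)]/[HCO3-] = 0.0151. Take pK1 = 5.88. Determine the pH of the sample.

From K1 = [H⁺][HCO3-]/[CO2(aq)]:  pH = pK1 − log₁₀([CO2(aq)]/[HCO3-])
log₁₀(0.0151) = -1.821
pH = 5.88 − (-1.821) = 7.70

pH = 7.70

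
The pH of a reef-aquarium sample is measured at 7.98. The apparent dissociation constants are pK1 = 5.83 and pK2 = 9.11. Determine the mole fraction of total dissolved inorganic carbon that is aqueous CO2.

α₀ = 1 / (1 + K1/[H⁺] + K1K2/[H⁺]²) = 1 / (1 + 10^+2.15 + 10^+1.02)
   = 1 / (1 + 141.25 + 10.471) = 1/152.73 = 0.006548

α₀ = 0.00655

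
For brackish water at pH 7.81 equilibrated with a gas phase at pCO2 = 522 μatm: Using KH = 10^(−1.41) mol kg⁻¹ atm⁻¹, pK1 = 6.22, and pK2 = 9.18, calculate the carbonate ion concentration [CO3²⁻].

[CO3²⁻] = 0.0337 mmol/kg

[CO2*] = KH · pCO2 = 10^(−1.41) × 522×10^-6 = 2.031×10^-5 mol/kg
α₀ = 1/(1 + K1/[H⁺] + K1K2/[H⁺]²) = 1/(1 + 10^+1.59 + 10^+0.22) = 0.02406
DIC = [CO2*]/α₀ = 2.031×10^-5 / 0.02406 = 0.8441 mmol/kg
[CO3²⁻] = α₂·DIC; α₂ = 0.03993, so [CO3²⁻] = 0.03993 × 0.8441 = 0.0337 mmol/kg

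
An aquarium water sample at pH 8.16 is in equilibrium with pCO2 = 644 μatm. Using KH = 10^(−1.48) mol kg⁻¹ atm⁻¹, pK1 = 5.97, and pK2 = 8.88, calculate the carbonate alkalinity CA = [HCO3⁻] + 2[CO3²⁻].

[CO2*] = KH · pCO2 = 10^(−1.48) × 644×10^-6 = 2.132×10^-5 mol/kg
α₀ = 1/(1 + K1/[H⁺] + K1K2/[H⁺]²) = 1/(1 + 10^+2.19 + 10^+1.47) = 0.005394
DIC = [CO2*]/α₀ = 2.132×10^-5 / 0.005394 = 3.953 mmol/kg
CA = (α₁ + 2α₂)·DIC = (0.8354 + 2×0.1592) × 3.953 = 4.56 mmol/kg

CA = 4.56 mmol/kg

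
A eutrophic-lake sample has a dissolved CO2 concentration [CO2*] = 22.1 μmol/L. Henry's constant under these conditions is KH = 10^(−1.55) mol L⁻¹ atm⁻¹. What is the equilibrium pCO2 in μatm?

KH = 10^(−1.55) = 2.818×10^-2 mol L⁻¹ atm⁻¹
pCO2 = [CO2*]/KH = 22.1×10^-6 / 2.818×10^-2 = 7.84×10^-4 atm = 784 μatm

pCO2 = 784 μatm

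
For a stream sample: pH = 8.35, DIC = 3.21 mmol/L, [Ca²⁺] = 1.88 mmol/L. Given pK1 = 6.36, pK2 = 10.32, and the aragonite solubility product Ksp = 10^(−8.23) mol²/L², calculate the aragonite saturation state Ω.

Ω = 10.8

α₂ = 1 / (1 + [H⁺]/K2 + [H⁺]²/(K1K2)) = 1 / (1 + 10^+1.97 + 10^-0.02)
   = 1 / (1 + 93.325 + 0.95499) = 1/95.280 = 0.01050
[CO3²⁻] = α₂ × DIC = 0.01050 × 3.21 = 0.03369 mmol/L
Ksp = 10^(−8.23) = 5.888×10^-9
Ω = [Ca²⁺][CO3²⁻]/Ksp = (1.88×10^-3)(3.369×10^-5) / 5.888×10^-9 = 10.8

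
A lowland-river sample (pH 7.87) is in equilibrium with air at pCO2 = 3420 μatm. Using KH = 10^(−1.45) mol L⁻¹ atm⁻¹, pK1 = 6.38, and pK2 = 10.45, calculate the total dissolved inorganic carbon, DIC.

DIC = 3.88 mmol/L

[CO2*] = KH · pCO2 = 10^(−1.45) × 3420×10^-6 = 1.213×10^-4 mol/L
α₀ = 1/(1 + K1/[H⁺] + K1K2/[H⁺]²) = 1/(1 + 10^+1.49 + 10^-1.09) = 0.03127
DIC = [CO2*]/α₀ = 1.213×10^-4 / 0.03127 = 3.88 mmol/L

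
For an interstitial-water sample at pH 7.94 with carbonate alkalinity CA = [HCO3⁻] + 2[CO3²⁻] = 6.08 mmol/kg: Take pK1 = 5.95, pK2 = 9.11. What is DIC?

DIC = 5.77 mmol/kg

CA = [HCO3⁻] + 2[CO3²⁻] = (α₁ + 2α₂)·DIC
At pH 7.94: [H⁺]/K1 = 10^-1.99 = 0.010233, K2/[H⁺] = 10^-1.17 = 0.067608
α₁ = 1/(1 + 0.010233 + 0.067608) = 1/1.0778 = 0.9278; α₂ = α₁·K2/[H⁺] = 0.06273
α₁ + 2α₂ = 1.0532
DIC = CA / (α₁ + 2α₂) = 6.08 / 1.0532 = 5.77 mmol/kg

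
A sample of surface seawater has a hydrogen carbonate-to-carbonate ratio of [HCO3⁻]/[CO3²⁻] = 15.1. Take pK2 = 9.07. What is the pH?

From K2 = [H⁺][CO3²⁻]/[HCO3⁻]:  pH = pK2 − log₁₀([HCO3⁻]/[CO3²⁻])
log₁₀(15.1) = +1.179
pH = 9.07 − (+1.179) = 7.89

pH = 7.89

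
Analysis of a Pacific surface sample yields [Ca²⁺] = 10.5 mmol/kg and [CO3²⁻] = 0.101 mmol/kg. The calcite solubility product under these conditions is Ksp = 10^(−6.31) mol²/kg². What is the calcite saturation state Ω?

Ω = 2.17

Ksp = 10^(−6.31) = 4.898×10^-7
Ω = [Ca²⁺][CO3²⁻]/Ksp = (10.5×10^-3)(0.101×10^-3) / 4.898×10^-7 = 2.17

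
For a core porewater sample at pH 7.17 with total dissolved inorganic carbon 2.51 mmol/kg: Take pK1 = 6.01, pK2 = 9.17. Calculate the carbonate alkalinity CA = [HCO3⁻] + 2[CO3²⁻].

CA = 2.37 mmol/kg

CA = [HCO3⁻] + 2[CO3²⁻] = (α₁ + 2α₂)·DIC
At pH 7.17: [H⁺]/K1 = 10^-1.16 = 0.069183, K2/[H⁺] = 10^-2.00 = 0.010000
α₁ = 1/(1 + 0.069183 + 0.010000) = 1/1.0792 = 0.9266; α₂ = α₁·K2/[H⁺] = 0.009266
α₁ + 2α₂ = 0.9452
CA = 0.9452 × 2.51 = 2.37 mmol/kg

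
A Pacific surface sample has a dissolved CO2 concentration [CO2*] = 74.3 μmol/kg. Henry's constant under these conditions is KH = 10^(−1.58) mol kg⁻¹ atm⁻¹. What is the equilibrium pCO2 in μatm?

KH = 10^(−1.58) = 2.630×10^-2 mol kg⁻¹ atm⁻¹
pCO2 = [CO2*]/KH = 74.3×10^-6 / 2.630×10^-2 = 2.82×10^-3 atm = 2820 μatm

pCO2 = 2820 μatm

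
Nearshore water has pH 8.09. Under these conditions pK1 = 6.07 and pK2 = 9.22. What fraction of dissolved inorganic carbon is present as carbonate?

α₂ = 1 / (1 + [H⁺]/K2 + [H⁺]²/(K1K2)) = 1 / (1 + 10^+1.13 + 10^-0.89)
   = 1 / (1 + 13.490 + 0.12882) = 1/14.618 = 0.06841

α₂ = 0.0684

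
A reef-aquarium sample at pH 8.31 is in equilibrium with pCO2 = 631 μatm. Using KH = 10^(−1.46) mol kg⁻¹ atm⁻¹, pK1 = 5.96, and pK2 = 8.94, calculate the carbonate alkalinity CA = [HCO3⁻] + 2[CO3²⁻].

CA = 7.19 mmol/kg

[CO2*] = KH · pCO2 = 10^(−1.46) × 631×10^-6 = 2.188×10^-5 mol/kg
α₀ = 1/(1 + K1/[H⁺] + K1K2/[H⁺]²) = 1/(1 + 10^+2.35 + 10^+1.72) = 0.003606
DIC = [CO2*]/α₀ = 2.188×10^-5 / 0.003606 = 6.068 mmol/kg
CA = (α₁ + 2α₂)·DIC = (0.8072 + 2×0.1892) × 6.068 = 7.19 mmol/kg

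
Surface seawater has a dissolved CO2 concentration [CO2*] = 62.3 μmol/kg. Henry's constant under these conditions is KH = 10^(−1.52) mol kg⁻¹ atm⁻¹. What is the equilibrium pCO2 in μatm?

pCO2 = 2060 μatm

KH = 10^(−1.52) = 3.020×10^-2 mol kg⁻¹ atm⁻¹
pCO2 = [CO2*]/KH = 62.3×10^-6 / 3.020×10^-2 = 2.06×10^-3 atm = 2060 μatm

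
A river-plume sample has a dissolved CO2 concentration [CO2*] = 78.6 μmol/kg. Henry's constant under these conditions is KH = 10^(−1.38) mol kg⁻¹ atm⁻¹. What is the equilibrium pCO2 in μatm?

pCO2 = 1890 μatm

KH = 10^(−1.38) = 4.169×10^-2 mol kg⁻¹ atm⁻¹
pCO2 = [CO2*]/KH = 78.6×10^-6 / 4.169×10^-2 = 1.89×10^-3 atm = 1890 μatm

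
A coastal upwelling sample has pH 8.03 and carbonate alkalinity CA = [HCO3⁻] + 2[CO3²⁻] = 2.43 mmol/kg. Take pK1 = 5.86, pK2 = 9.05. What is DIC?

DIC = 2.25 mmol/kg

CA = [HCO3⁻] + 2[CO3²⁻] = (α₁ + 2α₂)·DIC
At pH 8.03: [H⁺]/K1 = 10^-2.17 = 0.0067608, K2/[H⁺] = 10^-1.02 = 0.095499
α₁ = 1/(1 + 0.0067608 + 0.095499) = 1/1.1023 = 0.9072; α₂ = α₁·K2/[H⁺] = 0.08664
α₁ + 2α₂ = 1.0805
DIC = CA / (α₁ + 2α₂) = 2.43 / 1.0805 = 2.25 mmol/kg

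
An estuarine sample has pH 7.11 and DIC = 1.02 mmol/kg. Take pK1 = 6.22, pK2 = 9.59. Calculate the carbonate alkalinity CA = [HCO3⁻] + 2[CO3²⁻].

CA = 0.907 mmol/kg

CA = [HCO3⁻] + 2[CO3²⁻] = (α₁ + 2α₂)·DIC
At pH 7.11: [H⁺]/K1 = 10^-0.89 = 0.12882, K2/[H⁺] = 10^-2.48 = 0.0033113
α₁ = 1/(1 + 0.12882 + 0.0033113) = 1/1.1321 = 0.8833; α₂ = α₁·K2/[H⁺] = 0.002925
α₁ + 2α₂ = 0.8891
CA = 0.8891 × 1.02 = 0.907 mmol/kg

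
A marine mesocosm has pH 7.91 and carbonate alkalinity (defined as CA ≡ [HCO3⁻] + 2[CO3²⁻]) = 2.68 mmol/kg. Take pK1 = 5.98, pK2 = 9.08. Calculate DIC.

DIC = 2.55 mmol/kg

CA = [HCO3⁻] + 2[CO3²⁻] = (α₁ + 2α₂)·DIC
At pH 7.91: [H⁺]/K1 = 10^-1.93 = 0.011749, K2/[H⁺] = 10^-1.17 = 0.067608
α₁ = 1/(1 + 0.011749 + 0.067608) = 1/1.0794 = 0.9265; α₂ = α₁·K2/[H⁺] = 0.06264
α₁ + 2α₂ = 1.0518
DIC = CA / (α₁ + 2α₂) = 2.68 / 1.0518 = 2.55 mmol/kg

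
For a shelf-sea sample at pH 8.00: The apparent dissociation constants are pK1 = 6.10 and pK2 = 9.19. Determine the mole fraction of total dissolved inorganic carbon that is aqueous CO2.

α₀ = 1 / (1 + K1/[H⁺] + K1K2/[H⁺]²) = 1 / (1 + 10^+1.90 + 10^+0.71)
   = 1 / (1 + 79.433 + 5.1286) = 1/85.561 = 0.01169

α₀ = 0.0117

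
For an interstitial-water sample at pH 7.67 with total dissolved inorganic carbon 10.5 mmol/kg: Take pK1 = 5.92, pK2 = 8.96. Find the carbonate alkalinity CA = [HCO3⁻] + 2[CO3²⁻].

CA = [HCO3⁻] + 2[CO3²⁻] = (α₁ + 2α₂)·DIC
At pH 7.67: [H⁺]/K1 = 10^-1.75 = 0.017783, K2/[H⁺] = 10^-1.29 = 0.051286
α₁ = 1/(1 + 0.017783 + 0.051286) = 1/1.0691 = 0.9354; α₂ = α₁·K2/[H⁺] = 0.04797
α₁ + 2α₂ = 1.0313
CA = 1.0313 × 10.5 = 10.8 mmol/kg

CA = 10.8 mmol/kg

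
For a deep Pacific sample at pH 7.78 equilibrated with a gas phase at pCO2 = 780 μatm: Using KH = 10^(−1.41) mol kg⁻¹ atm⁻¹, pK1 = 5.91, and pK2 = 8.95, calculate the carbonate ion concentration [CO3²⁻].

[CO2*] = KH · pCO2 = 10^(−1.41) × 780×10^-6 = 3.035×10^-5 mol/kg
α₀ = 1/(1 + K1/[H⁺] + K1K2/[H⁺]²) = 1/(1 + 10^+1.87 + 10^+0.70) = 0.01248
DIC = [CO2*]/α₀ = 3.035×10^-5 / 0.01248 = 2.432 mmol/kg
[CO3²⁻] = α₂·DIC; α₂ = 0.06254, so [CO3²⁻] = 0.06254 × 2.432 = 0.152 mmol/kg

[CO3²⁻] = 0.152 mmol/kg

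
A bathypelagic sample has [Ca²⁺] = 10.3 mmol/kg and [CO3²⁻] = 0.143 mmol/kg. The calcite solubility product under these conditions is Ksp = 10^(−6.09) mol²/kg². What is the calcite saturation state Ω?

Ksp = 10^(−6.09) = 8.128×10^-7
Ω = [Ca²⁺][CO3²⁻]/Ksp = (10.3×10^-3)(0.143×10^-3) / 8.128×10^-7 = 1.81

Ω = 1.81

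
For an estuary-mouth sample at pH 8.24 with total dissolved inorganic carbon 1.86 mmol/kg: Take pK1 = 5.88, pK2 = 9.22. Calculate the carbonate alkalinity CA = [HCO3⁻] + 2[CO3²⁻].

CA = 2.03 mmol/kg

CA = [HCO3⁻] + 2[CO3²⁻] = (α₁ + 2α₂)·DIC
At pH 8.24: [H⁺]/K1 = 10^-2.36 = 0.0043652, K2/[H⁺] = 10^-0.98 = 0.10471
α₁ = 1/(1 + 0.0043652 + 0.10471) = 1/1.1091 = 0.9016; α₂ = α₁·K2/[H⁺] = 0.09441
α₁ + 2α₂ = 1.0905
CA = 1.0905 × 1.86 = 2.03 mmol/kg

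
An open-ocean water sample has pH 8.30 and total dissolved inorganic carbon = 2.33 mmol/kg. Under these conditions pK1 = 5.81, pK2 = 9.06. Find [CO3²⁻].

α₂ = 1 / (1 + [H⁺]/K2 + [H⁺]²/(K1K2)) = 1 / (1 + 10^+0.76 + 10^-1.73)
   = 1 / (1 + 5.7544 + 0.018621) = 1/6.7730 = 0.1476
[CO3²⁻] = α₂ × DIC = 0.1476 × 2.33 = 0.344 mmol/kg

[CO3²⁻] = 0.344 mmol/kg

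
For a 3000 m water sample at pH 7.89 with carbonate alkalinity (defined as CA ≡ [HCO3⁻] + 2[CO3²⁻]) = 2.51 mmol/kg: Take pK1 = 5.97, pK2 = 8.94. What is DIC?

DIC = 2.35 mmol/kg

CA = [HCO3⁻] + 2[CO3²⁻] = (α₁ + 2α₂)·DIC
At pH 7.89: [H⁺]/K1 = 10^-1.92 = 0.012023, K2/[H⁺] = 10^-1.05 = 0.089125
α₁ = 1/(1 + 0.012023 + 0.089125) = 1/1.1011 = 0.9081; α₂ = α₁·K2/[H⁺] = 0.08094
α₁ + 2α₂ = 1.0700
DIC = CA / (α₁ + 2α₂) = 2.51 / 1.0700 = 2.35 mmol/kg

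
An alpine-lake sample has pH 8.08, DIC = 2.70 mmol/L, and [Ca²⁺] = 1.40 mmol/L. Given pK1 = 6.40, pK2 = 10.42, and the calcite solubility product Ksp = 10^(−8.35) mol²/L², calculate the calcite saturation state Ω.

Ω = 3.77

α₂ = 1 / (1 + [H⁺]/K2 + [H⁺]²/(K1K2)) = 1 / (1 + 10^+2.34 + 10^+0.66)
   = 1 / (1 + 218.78 + 4.5709) = 1/224.35 = 0.004457
[CO3²⁻] = α₂ × DIC = 0.004457 × 2.70 = 0.01203 mmol/L = 12.03 μmol/L
Ksp = 10^(−8.35) = 4.467×10^-9
Ω = [Ca²⁺][CO3²⁻]/Ksp = (1.40×10^-3)(1.203×10^-5) / 4.467×10^-9 = 3.77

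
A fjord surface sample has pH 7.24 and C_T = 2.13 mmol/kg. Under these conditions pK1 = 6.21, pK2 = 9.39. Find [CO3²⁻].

[CO3²⁻] = 13.7 μmol/kg

α₂ = 1 / (1 + [H⁺]/K2 + [H⁺]²/(K1K2)) = 1 / (1 + 10^+2.15 + 10^+1.12)
   = 1 / (1 + 141.25 + 13.183) = 1/155.44 = 0.006434
[CO3²⁻] = α₂ × DIC = 0.006434 × 2.13 = 0.0137 mmol/kg = 13.7 μmol/kg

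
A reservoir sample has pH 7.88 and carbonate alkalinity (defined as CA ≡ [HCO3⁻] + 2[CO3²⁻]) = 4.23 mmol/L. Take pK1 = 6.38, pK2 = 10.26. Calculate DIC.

DIC = 4.35 mmol/L

CA = [HCO3⁻] + 2[CO3²⁻] = (α₁ + 2α₂)·DIC
At pH 7.88: [H⁺]/K1 = 10^-1.50 = 0.031623, K2/[H⁺] = 10^-2.38 = 0.0041687
α₁ = 1/(1 + 0.031623 + 0.0041687) = 1/1.0358 = 0.9654; α₂ = α₁·K2/[H⁺] = 0.004025
α₁ + 2α₂ = 0.9735
DIC = CA / (α₁ + 2α₂) = 4.23 / 0.9735 = 4.35 mmol/L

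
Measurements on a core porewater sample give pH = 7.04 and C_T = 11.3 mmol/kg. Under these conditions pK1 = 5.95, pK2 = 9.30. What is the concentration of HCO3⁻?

[HCO3⁻] = 10.4 mmol/kg

α₁ = 1 / (1 + [H⁺]/K1 + K2/[H⁺]) = 1 / (1 + 10^-1.09 + 10^-2.26)
   = 1 / (1 + 0.081283 + 0.0054954) = 1/1.0868 = 0.9202
[HCO3⁻] = α₁ × DIC = 0.9202 × 11.3 = 10.4 mmol/kg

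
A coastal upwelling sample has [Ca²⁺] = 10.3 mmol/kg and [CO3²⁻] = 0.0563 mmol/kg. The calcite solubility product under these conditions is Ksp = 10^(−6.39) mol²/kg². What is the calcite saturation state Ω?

Ksp = 10^(−6.39) = 4.074×10^-7
Ω = [Ca²⁺][CO3²⁻]/Ksp = (10.3×10^-3)(0.0563×10^-3) / 4.074×10^-7 = 1.42

Ω = 1.42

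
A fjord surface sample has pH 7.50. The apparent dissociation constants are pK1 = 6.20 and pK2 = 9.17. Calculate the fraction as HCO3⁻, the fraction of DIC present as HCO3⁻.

α₁ = 0.933

α₁ = 1 / (1 + [H⁺]/K1 + K2/[H⁺]) = 1 / (1 + 10^-1.30 + 10^-1.67)
   = 1 / (1 + 0.050119 + 0.021380) = 1/1.0715 = 0.9333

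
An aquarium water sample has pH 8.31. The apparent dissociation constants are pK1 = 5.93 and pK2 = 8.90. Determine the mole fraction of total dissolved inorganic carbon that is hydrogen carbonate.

α₁ = 0.793

α₁ = 1 / (1 + [H⁺]/K1 + K2/[H⁺]) = 1 / (1 + 10^-2.38 + 10^-0.59)
   = 1 / (1 + 0.0041687 + 0.25704) = 1/1.2612 = 0.7929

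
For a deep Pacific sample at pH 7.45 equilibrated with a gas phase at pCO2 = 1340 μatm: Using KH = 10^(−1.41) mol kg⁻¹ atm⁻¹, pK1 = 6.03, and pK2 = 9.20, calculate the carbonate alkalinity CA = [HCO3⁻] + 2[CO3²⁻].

CA = 1.42 mmol/kg

[CO2*] = KH · pCO2 = 10^(−1.41) × 1340×10^-6 = 5.213×10^-5 mol/kg
α₀ = 1/(1 + K1/[H⁺] + K1K2/[H⁺]²) = 1/(1 + 10^+1.42 + 10^-0.33) = 0.03601
DIC = [CO2*]/α₀ = 5.213×10^-5 / 0.03601 = 1.448 mmol/kg
CA = (α₁ + 2α₂)·DIC = (0.9471 + 2×0.01684) × 1.448 = 1.42 mmol/kg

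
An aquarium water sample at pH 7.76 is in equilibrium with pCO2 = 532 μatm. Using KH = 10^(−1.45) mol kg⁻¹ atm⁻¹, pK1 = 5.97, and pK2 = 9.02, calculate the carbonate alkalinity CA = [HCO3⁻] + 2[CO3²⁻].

[CO2*] = KH · pCO2 = 10^(−1.45) × 532×10^-6 = 1.888×10^-5 mol/kg
α₀ = 1/(1 + K1/[H⁺] + K1K2/[H⁺]²) = 1/(1 + 10^+1.79 + 10^+0.53) = 0.01514
DIC = [CO2*]/α₀ = 1.888×10^-5 / 0.01514 = 1.247 mmol/kg
CA = (α₁ + 2α₂)·DIC = (0.9336 + 2×0.05130) × 1.247 = 1.29 mmol/kg

CA = 1.29 mmol/kg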